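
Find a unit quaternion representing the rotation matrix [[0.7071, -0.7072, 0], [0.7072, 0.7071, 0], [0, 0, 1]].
0.9239 + 0.3827k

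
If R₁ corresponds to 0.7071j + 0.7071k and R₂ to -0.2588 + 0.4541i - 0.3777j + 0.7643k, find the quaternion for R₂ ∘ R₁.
-0.2734 - 0.8075i - 0.5041j + 0.1381k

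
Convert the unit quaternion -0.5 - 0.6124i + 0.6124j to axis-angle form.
axis = (-√2/2, √2/2, 0), θ = 4π/3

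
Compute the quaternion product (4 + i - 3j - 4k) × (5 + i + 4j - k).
27 + 28i - 2j - 17k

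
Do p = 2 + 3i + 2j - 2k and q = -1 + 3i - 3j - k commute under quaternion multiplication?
No: pq = -7 - 5i - 11j - 15k ≠ -7 + 11i - 5j + 15k = qp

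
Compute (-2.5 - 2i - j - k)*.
-2.5 + 2i + j + k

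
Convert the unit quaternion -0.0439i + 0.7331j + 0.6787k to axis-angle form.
axis = (-0.0439, 0.7331, 0.6787), θ = π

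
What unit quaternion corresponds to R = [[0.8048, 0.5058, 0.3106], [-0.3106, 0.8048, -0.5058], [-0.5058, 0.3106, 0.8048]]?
0.9239 + 0.2209i + 0.2209j - 0.2209k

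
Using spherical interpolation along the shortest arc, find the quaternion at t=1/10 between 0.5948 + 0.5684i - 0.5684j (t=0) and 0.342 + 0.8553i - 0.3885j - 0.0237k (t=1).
0.5737 + 0.6027i - 0.5546j - 0.0024k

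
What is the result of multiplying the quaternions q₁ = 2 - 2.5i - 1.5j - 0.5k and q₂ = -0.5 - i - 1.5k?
-4.25 + 1.5i - 2.5j - 4.25k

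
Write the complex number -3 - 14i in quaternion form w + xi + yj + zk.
-3 - 14i + 0j + 0k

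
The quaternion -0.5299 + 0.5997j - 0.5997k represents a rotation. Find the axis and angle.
axis = (0, √2/2, -√2/2), θ = 244°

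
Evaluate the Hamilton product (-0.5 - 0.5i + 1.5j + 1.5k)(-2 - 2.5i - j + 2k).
-1.75 + 6.75i - 5.25j + 0.25k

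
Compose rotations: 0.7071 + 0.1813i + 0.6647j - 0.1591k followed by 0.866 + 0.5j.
0.28 + 0.0775i + 0.9292j - 0.2284k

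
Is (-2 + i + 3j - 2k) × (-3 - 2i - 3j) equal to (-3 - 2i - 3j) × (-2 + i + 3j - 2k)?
No: pq = 17 - 5i + j + 9k ≠ 17 + 7i - 7j + 3k = qp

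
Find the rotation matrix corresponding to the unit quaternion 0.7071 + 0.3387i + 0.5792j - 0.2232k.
[[0.2294, 0.708, 0.6679], [0.0767, 0.6709, -0.7375], [-0.9703, 0.2204, 0.0996]]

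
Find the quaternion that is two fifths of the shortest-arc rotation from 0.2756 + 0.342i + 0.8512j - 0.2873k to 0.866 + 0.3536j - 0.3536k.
0.5668 + 0.2233i + 0.7138j - 0.3456k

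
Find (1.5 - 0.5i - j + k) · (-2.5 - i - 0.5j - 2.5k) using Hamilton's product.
-2.25 + 2.75i - 0.5j - 7k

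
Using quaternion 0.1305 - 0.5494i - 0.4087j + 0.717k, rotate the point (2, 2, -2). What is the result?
(1.588, 0.894, -2.946)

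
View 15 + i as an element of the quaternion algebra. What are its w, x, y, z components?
15 + i + 0j + 0k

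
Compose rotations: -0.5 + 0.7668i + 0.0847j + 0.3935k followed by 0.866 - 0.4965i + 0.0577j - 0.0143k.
-0.0515 + 0.9362i + 0.2289j + 0.2616k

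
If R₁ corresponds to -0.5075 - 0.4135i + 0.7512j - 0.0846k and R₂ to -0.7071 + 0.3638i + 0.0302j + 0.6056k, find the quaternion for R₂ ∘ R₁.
0.5378 - 0.3497i - 0.7661j + 0.0383k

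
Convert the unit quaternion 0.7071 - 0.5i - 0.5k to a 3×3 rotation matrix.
[[0.5, 0.7071, 0.5], [-0.7071, 0, 0.7071], [0.5, -0.7071, 0.5]]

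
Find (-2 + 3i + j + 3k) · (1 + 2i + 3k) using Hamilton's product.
-17 + 2i - 2j - 5k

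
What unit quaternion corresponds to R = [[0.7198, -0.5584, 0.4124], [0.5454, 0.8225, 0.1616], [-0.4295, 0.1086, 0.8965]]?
0.9272 - 0.0143i + 0.227j + 0.2976k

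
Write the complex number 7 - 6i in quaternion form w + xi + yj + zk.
7 - 6i + 0j + 0k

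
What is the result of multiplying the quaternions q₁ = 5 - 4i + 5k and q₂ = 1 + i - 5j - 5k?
34 + 26i - 40j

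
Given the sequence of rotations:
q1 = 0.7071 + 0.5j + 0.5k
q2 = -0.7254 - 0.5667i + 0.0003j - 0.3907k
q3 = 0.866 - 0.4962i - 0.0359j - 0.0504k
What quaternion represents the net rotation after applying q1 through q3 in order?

q2 · q1 = -0.3177 - 0.2052i - 0.0791j - 0.9223k
q3 · q2 · q1 = -0.4263 + 0.0091i - 0.5044j - 0.7508k
-0.4263 + 0.0091i - 0.5044j - 0.7508k


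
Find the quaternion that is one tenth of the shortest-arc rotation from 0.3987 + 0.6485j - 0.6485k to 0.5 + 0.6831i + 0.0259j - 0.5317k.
0.4293 + 0.0803i + 0.6057j - 0.6652k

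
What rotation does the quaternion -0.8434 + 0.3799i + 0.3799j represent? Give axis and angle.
axis = (√2/2, √2/2, 0), θ = 295°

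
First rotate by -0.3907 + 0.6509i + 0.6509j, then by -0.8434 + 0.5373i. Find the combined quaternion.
-0.0202 - 0.7589i - 0.549j + 0.3497k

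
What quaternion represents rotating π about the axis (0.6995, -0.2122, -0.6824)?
0.6995i - 0.2122j - 0.6824k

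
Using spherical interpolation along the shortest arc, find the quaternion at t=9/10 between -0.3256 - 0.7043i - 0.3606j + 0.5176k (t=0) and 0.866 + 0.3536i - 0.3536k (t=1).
-0.831 - 0.4025i - 0.0399j + 0.3819k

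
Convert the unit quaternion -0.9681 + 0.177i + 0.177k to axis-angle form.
axis = (√2/2, 0, √2/2), θ = 331°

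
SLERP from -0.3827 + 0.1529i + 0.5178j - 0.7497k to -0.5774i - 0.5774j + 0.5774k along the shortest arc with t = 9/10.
-0.0407 + 0.5422i + 0.581j - 0.6057k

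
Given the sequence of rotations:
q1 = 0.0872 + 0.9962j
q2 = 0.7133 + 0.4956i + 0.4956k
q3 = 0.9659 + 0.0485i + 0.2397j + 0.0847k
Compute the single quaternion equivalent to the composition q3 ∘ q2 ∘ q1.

q2 · q1 = 0.0622 - 0.4505i + 0.7106j + 0.5369k
q3 · q2 · q1 = -0.1339 - 0.3636i + 0.6371j + 0.6663k
-0.1339 - 0.3636i + 0.6371j + 0.6663k


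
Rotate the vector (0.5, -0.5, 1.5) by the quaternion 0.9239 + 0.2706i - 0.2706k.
(-0.043, -1.354, 0.957)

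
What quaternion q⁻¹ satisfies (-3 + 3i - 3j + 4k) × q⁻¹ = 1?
-0.0698 - 0.0698i + 0.0698j - 0.093k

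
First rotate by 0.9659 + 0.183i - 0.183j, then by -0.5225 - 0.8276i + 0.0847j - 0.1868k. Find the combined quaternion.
-0.3377 - 0.9292i + 0.1432j - 0.0445k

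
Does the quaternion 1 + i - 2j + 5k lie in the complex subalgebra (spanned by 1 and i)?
No. The quaternion 1 + i - 2j + 5k has j-coefficient y = -2 and k-coefficient z = 5, not both zero, so it does not lie in the complex subalgebra spanned by 1 and i.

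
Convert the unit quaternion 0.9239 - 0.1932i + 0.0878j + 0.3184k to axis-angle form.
axis = (-0.5049, 0.2295, 0.8321), θ = π/4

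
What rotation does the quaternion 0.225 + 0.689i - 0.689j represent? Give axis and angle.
axis = (√2/2, -√2/2, 0), θ = 154°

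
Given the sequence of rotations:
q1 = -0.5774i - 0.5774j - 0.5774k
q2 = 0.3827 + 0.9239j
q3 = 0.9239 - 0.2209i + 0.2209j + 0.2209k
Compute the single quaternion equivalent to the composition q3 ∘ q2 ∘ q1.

q2 · q1 = 0.5335 - 0.7544i - 0.221j + 0.3125k
q3 · q2 · q1 = 0.306 - 0.697i - 0.1839j + 0.622k
0.306 - 0.697i - 0.1839j + 0.622k


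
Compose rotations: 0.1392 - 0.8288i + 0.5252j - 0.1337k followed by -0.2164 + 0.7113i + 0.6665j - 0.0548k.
0.202 + 0.218i + 0.1196j + 0.9473k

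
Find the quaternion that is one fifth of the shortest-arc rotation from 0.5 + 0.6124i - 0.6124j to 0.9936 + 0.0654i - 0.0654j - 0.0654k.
0.6549 + 0.5343i - 0.5343j - 0.0152k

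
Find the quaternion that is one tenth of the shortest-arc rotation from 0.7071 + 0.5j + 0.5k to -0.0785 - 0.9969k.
0.6667 + 0.4649j + 0.5825k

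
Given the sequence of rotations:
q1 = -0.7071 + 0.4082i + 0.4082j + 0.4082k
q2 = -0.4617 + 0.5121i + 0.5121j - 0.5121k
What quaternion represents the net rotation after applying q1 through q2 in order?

q2 · q1 = 0.1174 - 0.1325i - 0.9687j + 0.1736k
0.1174 - 0.1325i - 0.9687j + 0.1736k


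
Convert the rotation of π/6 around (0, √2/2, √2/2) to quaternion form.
0.9659 + 0.183j + 0.183k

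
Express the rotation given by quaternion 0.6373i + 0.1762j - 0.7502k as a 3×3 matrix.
[[-0.1877, 0.2246, -0.9562], [0.2246, -0.9379, -0.2644], [-0.9562, -0.2644, 0.1256]]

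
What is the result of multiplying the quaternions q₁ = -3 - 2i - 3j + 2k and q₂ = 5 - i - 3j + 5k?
-36 - 16i + 2j - 2k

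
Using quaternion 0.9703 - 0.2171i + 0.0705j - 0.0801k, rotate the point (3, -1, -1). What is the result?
(2.635, -1.861, -0.769)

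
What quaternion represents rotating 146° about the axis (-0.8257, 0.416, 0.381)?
0.2924 - 0.7896i + 0.3978j + 0.3644k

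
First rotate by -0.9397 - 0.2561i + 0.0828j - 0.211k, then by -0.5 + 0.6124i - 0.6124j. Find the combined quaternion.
0.6774 - 0.3182i + 0.6633j - 0.0006k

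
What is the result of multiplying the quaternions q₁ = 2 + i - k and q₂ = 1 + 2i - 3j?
2i - 8j - 4k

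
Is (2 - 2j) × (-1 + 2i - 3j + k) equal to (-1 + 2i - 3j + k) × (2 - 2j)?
No: pq = -8 + 2i - 4j + 6k ≠ -8 + 6i - 4j - 2k = qp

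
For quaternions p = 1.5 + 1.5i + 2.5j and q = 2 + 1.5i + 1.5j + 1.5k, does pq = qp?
No: pq = -3 + 9i + 5j + 0.75k ≠ -3 + 1.5i + 9.5j + 3.75k = qp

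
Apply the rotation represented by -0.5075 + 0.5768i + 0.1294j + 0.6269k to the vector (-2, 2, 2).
(2.394, 1.567, -1.953)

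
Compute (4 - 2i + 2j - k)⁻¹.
0.16 + 0.08i - 0.08j + 0.04k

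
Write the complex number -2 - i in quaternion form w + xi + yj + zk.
-2 - i + 0j + 0k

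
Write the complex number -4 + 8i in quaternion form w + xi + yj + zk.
-4 + 8i + 0j + 0k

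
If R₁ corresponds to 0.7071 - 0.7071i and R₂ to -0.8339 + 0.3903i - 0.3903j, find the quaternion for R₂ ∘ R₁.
-0.3137 + 0.8656i - 0.276j - 0.276k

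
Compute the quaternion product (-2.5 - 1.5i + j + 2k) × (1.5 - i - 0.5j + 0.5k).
-5.75 + 1.75i + 1.5j + 3.5k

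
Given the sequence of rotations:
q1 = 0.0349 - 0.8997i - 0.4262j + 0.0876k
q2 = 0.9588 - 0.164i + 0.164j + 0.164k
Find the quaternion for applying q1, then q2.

q2 · q1 = -0.0586 - 0.7841i - 0.5361j + 0.3072k
-0.0586 - 0.7841i - 0.5361j + 0.3072k


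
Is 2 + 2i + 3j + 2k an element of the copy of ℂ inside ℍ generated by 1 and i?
No. The quaternion 2 + 2i + 3j + 2k has j-coefficient y = 3 and k-coefficient z = 2, not both zero, so it does not lie in the complex subalgebra spanned by 1 and i.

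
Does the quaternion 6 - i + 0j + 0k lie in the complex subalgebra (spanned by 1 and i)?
Yes. The quaternion 6 - i has j- and k-coefficients y = z = 0, so it lies in the complex subalgebra spanned by 1 and i.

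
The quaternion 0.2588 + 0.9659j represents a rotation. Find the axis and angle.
axis = (0, 1, 0), θ = 5π/6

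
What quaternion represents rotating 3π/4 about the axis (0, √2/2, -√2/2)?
0.3827 + 0.6533j - 0.6533k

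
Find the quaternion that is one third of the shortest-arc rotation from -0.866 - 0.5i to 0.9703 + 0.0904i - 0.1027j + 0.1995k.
-0.925 - 0.3719i + 0.0354j - 0.0689k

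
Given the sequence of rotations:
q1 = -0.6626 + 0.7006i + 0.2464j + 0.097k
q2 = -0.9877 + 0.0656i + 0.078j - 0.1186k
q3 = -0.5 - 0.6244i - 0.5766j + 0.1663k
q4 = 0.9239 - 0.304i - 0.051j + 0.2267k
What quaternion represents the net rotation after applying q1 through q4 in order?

q2 · q1 = 0.6008 - 0.6987i - 0.3845j - 0.0557k
q3 · q2 · q1 = -0.9491 + 0.0703i - 0.3051j - 0.035k
q4 · q3 · q2 · q1 = -0.8631 + 0.4244i - 0.2282j - 0.1512k
-0.8631 + 0.4244i - 0.2282j - 0.1512k


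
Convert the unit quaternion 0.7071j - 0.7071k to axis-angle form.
axis = (0, √2/2, -√2/2), θ = π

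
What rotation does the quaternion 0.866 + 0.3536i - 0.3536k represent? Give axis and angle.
axis = (√2/2, 0, -√2/2), θ = π/3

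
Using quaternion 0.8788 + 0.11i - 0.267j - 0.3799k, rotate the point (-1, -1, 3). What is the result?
(-2.836, 0.068, 1.718)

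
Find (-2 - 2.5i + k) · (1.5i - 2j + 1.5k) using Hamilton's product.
2.25 - i + 9.25j + 2k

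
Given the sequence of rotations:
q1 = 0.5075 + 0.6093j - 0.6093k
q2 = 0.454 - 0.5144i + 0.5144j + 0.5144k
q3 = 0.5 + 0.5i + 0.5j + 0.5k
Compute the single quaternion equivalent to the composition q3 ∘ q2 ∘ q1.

q2 · q1 = 0.2304 - 0.8879i + 0.2243j - 0.329k
q3 · q2 · q1 = 0.6115 - 0.6054i - 0.0521j + 0.5068k
0.6115 - 0.6054i - 0.0521j + 0.5068k


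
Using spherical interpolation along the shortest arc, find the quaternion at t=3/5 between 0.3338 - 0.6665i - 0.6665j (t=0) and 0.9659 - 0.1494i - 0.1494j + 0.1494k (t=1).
0.8071 - 0.4113i - 0.4113j + 0.1008k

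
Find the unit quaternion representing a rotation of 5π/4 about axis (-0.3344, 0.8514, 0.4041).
-0.3827 - 0.3089i + 0.7866j + 0.3733k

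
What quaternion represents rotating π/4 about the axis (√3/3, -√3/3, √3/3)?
0.9239 + 0.2209i - 0.2209j + 0.2209k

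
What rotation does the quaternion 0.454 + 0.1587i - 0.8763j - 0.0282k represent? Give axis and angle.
axis = (0.1781, -0.9835, -0.0316), θ = 126°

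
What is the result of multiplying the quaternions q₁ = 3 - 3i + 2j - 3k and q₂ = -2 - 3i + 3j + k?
-18 + 8i + 17j + 6k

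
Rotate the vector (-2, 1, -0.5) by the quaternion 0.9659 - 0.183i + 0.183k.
(-2.186, -0.018, -0.686)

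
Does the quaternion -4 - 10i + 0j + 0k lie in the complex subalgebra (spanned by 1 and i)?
Yes. The quaternion -4 - 10i has j- and k-coefficients y = z = 0, so it lies in the complex subalgebra spanned by 1 and i.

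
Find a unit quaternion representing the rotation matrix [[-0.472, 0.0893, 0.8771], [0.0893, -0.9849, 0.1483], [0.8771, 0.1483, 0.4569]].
0.5138i + 0.0869j + 0.8535k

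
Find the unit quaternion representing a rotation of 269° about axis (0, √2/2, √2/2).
-0.7009 + 0.5043j + 0.5043k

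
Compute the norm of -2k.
2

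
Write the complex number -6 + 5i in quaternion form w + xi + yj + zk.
-6 + 5i + 0j + 0k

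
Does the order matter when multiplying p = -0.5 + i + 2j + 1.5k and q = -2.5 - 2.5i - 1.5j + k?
Yes: pq = 5.25 + 3i - 9j - 0.75k ≠ 5.25 - 5.5i + 0.5j - 7.75k = qp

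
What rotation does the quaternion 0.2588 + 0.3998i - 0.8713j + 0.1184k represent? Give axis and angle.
axis = (0.4139, -0.902, 0.1226), θ = 5π/6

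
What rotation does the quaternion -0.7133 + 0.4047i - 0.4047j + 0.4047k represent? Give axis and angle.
axis = (√3/3, -√3/3, √3/3), θ = 271°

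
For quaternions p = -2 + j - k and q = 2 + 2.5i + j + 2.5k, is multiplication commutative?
No: pq = -2.5 - 1.5i - 2.5j - 9.5k ≠ -2.5 - 8.5i + 2.5j - 4.5k = qp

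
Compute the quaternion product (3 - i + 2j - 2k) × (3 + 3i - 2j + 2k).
20 + 6i - 4j - 4k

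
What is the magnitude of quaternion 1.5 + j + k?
2.062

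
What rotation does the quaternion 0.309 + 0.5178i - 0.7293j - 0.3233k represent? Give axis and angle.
axis = (0.5444, -0.7668, -0.3399), θ = 144°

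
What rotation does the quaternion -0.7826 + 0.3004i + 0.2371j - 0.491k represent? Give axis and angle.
axis = (0.4826, 0.3809, -0.7887), θ = 283°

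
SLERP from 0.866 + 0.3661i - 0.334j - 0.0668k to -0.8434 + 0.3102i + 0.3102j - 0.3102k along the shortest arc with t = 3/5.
0.9219 - 0.0392i - 0.3458j + 0.1703k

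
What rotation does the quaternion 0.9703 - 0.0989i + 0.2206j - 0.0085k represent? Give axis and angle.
axis = (-0.4088, 0.9119, -0.0351), θ = 28°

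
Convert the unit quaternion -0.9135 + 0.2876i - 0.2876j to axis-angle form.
axis = (√2/2, -√2/2, 0), θ = 312°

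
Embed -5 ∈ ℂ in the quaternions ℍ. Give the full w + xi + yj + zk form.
-5 + 0i + 0j + 0k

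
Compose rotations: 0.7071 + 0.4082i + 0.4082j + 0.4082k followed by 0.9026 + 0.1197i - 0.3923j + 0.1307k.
0.6962 + 0.2396i + 0.0955j + 0.6699k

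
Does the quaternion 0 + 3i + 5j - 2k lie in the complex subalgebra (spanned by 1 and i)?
No. The quaternion 3i + 5j - 2k has j-coefficient y = 5 and k-coefficient z = -2, not both zero, so it does not lie in the complex subalgebra spanned by 1 and i.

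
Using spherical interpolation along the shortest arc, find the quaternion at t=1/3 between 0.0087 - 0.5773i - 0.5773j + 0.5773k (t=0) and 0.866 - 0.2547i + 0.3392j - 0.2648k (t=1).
-0.3837 - 0.3522i - 0.6202j + 0.5866k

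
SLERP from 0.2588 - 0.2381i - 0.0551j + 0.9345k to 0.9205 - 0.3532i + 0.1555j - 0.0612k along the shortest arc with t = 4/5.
0.8951 - 0.3807i + 0.1247j + 0.1958k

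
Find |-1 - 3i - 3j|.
√19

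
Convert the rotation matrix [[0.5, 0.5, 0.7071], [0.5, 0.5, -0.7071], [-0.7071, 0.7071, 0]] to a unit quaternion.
0.7071 + 0.5i + 0.5j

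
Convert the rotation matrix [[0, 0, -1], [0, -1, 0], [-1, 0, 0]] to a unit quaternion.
-0.7071i + 0.7071k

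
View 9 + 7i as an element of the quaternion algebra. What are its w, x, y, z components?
9 + 7i + 0j + 0k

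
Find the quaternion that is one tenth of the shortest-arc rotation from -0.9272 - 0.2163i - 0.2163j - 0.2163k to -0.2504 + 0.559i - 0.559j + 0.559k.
-0.9389 - 0.1287i - 0.2923j - 0.1287k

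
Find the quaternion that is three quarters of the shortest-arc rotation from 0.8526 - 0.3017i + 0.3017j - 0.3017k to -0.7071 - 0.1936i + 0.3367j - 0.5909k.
0.8908 + 0.0663i - 0.1893j + 0.4078k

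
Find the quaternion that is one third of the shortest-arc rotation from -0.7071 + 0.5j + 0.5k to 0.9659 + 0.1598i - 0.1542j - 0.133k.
-0.8273 - 0.0562i + 0.399j + 0.3915k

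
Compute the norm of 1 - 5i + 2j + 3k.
√39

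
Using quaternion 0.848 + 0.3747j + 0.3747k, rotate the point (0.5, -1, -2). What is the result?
(-0.416, -0.963, -2.037)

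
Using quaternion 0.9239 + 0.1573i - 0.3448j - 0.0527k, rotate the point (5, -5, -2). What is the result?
(5.146, -5.245, 0.042)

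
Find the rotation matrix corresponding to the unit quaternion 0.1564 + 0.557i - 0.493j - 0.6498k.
[[-0.3306, -0.3459, -0.8781], [-0.7525, -0.465, 0.4665], [-0.5697, 0.8149, -0.1066]]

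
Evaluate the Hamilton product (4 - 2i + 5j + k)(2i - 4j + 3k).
21 + 27i - 8j + 10k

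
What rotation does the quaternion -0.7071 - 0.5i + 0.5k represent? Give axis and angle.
axis = (-√2/2, 0, √2/2), θ = 3π/2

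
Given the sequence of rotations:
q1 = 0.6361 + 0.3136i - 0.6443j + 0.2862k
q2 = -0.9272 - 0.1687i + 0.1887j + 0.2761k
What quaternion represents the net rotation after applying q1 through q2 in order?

q2 · q1 = -0.4943 - 0.1662i + 0.8523j - 0.0402k
-0.4943 - 0.1662i + 0.8523j - 0.0402k


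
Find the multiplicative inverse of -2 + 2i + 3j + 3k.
-0.0769 - 0.0769i - 0.1154j - 0.1154k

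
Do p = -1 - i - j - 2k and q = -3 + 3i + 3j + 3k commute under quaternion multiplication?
No: pq = 15 + 3i - 3j + 3k ≠ 15 - 3i + 3j + 3k = qp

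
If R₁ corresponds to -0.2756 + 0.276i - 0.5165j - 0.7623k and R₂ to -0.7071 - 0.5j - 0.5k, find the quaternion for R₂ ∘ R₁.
-0.4445 - 0.0723i + 0.365j + 0.8148k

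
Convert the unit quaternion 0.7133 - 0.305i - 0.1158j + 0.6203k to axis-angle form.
axis = (-0.4352, -0.1652, 0.8851), θ = 89°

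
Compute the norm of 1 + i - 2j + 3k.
√15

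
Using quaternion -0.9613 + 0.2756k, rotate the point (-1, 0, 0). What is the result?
(-0.848, 0.53, 0)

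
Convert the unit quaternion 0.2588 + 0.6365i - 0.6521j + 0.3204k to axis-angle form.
axis = (0.6589, -0.6751, 0.3317), θ = 5π/6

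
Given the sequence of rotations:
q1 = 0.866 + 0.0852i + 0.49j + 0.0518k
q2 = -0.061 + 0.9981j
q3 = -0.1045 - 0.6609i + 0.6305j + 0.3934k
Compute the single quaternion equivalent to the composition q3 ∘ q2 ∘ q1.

q2 · q1 = -0.5419 + 0.0465i + 0.8345j - 0.0882k
q3 · q2 · q1 = -0.4041 - 0.0306i - 0.4689j - 0.7848k
-0.4041 - 0.0306i - 0.4689j - 0.7848k


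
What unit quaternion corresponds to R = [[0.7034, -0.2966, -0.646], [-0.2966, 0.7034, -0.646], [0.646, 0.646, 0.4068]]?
0.8387 + 0.3851i - 0.3851j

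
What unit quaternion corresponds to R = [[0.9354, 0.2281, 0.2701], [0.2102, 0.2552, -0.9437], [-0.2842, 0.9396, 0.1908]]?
0.7716 + 0.6102i + 0.1796j - 0.0058k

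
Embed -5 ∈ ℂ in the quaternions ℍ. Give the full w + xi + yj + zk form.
-5 + 0i + 0j + 0k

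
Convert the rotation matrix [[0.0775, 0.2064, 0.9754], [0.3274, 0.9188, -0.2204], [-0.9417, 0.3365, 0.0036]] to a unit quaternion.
0.7071 + 0.1969i + 0.6778j + 0.0428k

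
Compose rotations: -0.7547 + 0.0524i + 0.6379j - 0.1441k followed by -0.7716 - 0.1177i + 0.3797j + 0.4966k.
0.4178 - 0.3231i - 0.7697j - 0.3586k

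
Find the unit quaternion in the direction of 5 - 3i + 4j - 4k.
0.6155 - 0.3693i + 0.4924j - 0.4924k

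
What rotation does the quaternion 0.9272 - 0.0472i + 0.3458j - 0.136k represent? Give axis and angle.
axis = (-0.126, 0.9232, -0.3631), θ = 44°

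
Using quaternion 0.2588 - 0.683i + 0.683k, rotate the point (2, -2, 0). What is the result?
(0.841, 2.439, -1.159)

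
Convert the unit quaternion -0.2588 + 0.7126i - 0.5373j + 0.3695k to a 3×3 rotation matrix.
[[0.1496, -0.5745, 0.8047], [-0.957, -0.2887, -0.0282], [0.2485, -0.7659, -0.593]]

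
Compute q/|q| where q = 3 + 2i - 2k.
0.7276 + 0.4851i - 0.4851k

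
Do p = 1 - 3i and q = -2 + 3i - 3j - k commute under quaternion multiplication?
No: pq = 7 + 9i - 6j + 8k ≠ 7 + 9i - 10k = qp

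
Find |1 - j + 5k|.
√27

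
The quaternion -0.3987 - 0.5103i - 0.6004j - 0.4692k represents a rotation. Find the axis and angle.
axis = (-0.5564, -0.6547, -0.5116), θ = 227°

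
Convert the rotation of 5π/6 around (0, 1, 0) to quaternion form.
0.2588 + 0.9659j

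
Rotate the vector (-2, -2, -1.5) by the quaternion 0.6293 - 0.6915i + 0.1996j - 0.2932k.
(-2.668, 0.417, 1.72)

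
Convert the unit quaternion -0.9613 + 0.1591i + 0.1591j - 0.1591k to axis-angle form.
axis = (√3/3, √3/3, -√3/3), θ = 328°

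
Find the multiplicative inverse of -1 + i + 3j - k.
-0.0833 - 0.0833i - 0.25j + 0.0833k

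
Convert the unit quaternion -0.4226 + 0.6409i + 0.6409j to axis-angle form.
axis = (√2/2, √2/2, 0), θ = 230°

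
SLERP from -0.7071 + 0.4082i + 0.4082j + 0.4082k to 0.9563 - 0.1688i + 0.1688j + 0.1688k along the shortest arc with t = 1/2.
-0.9278 + 0.3218i + 0.1335j + 0.1335k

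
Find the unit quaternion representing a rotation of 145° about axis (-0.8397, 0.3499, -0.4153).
0.3007 - 0.8008i + 0.3337j - 0.3961k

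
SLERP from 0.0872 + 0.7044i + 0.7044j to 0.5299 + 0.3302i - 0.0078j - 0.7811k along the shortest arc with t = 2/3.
0.4563 + 0.5669i + 0.3j - 0.6168k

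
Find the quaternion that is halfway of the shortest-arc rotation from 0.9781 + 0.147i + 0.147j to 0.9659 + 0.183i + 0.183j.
0.9724 + 0.1651i + 0.1651j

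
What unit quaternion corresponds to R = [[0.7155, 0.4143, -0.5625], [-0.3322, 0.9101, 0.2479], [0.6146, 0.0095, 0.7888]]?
0.9239 - 0.0645i - 0.3185j - 0.202k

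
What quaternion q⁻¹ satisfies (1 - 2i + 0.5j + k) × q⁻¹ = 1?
0.16 + 0.32i - 0.08j - 0.16k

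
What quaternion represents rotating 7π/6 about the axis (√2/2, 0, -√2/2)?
-0.2588 + 0.683i - 0.683k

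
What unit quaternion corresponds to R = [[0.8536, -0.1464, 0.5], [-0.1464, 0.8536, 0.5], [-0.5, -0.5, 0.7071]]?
0.9239 - 0.2706i + 0.2706j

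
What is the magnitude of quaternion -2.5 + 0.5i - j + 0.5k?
2.784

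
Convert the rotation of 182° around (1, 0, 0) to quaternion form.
-0.0175 + 0.9998i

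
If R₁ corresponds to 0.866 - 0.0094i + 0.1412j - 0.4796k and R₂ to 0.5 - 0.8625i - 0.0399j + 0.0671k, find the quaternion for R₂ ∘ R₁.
0.4627 - 0.742i - 0.3782j - 0.3039k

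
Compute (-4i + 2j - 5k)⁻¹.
0.0889i - 0.0444j + 0.1111k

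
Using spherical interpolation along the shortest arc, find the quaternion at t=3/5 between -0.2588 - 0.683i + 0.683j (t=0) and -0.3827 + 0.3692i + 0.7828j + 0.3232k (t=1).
-0.3964 - 0.0762i + 0.8863j + 0.2273k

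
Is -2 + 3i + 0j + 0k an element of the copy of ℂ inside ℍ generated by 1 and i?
Yes. The quaternion -2 + 3i has j- and k-coefficients y = z = 0, so it lies in the complex subalgebra spanned by 1 and i.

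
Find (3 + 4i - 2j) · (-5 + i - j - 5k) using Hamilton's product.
-21 - 7i + 27j - 17k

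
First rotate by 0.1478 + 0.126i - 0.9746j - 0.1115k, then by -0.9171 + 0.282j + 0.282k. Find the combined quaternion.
0.1707 + 0.1278i + 0.971j + 0.1084k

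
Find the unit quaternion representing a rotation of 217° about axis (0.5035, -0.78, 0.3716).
-0.3173 + 0.4775i - 0.7397j + 0.3524k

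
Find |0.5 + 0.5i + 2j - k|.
2.345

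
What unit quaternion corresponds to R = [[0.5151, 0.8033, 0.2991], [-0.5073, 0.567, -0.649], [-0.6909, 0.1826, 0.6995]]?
0.8339 + 0.2493i + 0.2968j - 0.3929k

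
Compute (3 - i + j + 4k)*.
3 + i - j - 4k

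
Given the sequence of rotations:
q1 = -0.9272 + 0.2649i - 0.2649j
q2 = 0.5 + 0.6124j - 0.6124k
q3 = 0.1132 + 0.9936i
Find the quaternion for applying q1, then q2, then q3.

q2 · q1 = -0.3014 - 0.0298i - 0.8625j + 0.4056k
q3 · q2 · q1 = -0.0045 - 0.3028i - 0.5006j - 0.8111k
-0.0045 - 0.3028i - 0.5006j - 0.8111k


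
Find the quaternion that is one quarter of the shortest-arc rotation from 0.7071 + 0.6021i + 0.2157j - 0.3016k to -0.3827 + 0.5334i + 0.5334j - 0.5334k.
0.4757 + 0.682i + 0.3547j - 0.4274k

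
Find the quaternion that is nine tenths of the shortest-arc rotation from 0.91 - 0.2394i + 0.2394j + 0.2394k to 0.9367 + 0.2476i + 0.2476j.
0.947 + 0.1998i + 0.2502j + 0.0252k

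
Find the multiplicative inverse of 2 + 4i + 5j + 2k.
0.0408 - 0.0816i - 0.102j - 0.0408k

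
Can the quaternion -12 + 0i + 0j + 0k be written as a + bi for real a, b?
Yes. The quaternion -12 has j- and k-coefficients y = z = 0, so it lies in the complex subalgebra spanned by 1 and i.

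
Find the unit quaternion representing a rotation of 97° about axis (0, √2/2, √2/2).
0.6626 + 0.5296j + 0.5296k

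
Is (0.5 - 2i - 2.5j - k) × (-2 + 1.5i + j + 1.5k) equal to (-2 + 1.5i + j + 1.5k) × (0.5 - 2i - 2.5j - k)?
No: pq = 6 + 2i + 7j + 4.5k ≠ 6 + 7.5i + 4j + k = qp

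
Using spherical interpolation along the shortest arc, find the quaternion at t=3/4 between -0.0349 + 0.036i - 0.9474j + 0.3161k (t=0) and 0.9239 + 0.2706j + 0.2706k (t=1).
-0.8183 + 0.0123i - 0.5603j - 0.128k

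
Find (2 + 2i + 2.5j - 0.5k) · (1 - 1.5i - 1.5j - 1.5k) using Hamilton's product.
8 - 5.5i + 3.25j - 2.75k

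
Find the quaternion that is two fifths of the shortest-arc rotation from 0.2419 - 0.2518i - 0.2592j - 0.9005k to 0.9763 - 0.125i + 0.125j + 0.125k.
0.7245 - 0.2626i - 0.1305j - 0.6238k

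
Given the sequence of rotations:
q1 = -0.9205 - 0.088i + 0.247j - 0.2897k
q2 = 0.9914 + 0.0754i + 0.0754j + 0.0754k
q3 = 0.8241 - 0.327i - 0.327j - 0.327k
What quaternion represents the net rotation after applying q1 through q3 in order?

q2 · q1 = -0.9027 - 0.1971i + 0.1907j - 0.3314k
q3 · q2 · q1 = -0.8544 + 0.3035i + 0.4084j - 0.1047k
-0.8544 + 0.3035i + 0.4084j - 0.1047k


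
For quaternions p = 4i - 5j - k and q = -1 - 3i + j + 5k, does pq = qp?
No: pq = 22 - 28i - 12j - 10k ≠ 22 + 20i + 22j + 12k = qp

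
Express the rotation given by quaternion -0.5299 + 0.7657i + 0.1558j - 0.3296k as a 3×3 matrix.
[[0.7342, -0.1107, -0.6699], [0.5879, -0.3899, 0.7088], [-0.3396, -0.9142, -0.2211]]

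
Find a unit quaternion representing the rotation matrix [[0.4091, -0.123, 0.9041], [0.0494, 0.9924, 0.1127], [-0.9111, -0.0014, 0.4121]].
0.8387 - 0.034i + 0.5411j + 0.0514k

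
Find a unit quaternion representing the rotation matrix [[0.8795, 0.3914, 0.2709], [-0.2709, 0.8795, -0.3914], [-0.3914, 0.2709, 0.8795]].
0.9537 + 0.1736i + 0.1736j - 0.1736k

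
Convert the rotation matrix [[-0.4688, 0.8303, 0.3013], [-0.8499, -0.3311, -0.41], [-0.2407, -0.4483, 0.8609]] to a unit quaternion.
0.515 - 0.0186i + 0.2631j - 0.8156k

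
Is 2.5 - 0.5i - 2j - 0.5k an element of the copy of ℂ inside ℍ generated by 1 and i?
No. The quaternion 2.5 - 0.5i - 2j - 0.5k has j-coefficient y = -2 and k-coefficient z = -0.5, not both zero, so it does not lie in the complex subalgebra spanned by 1 and i.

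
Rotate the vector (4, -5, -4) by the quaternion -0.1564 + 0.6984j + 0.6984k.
(-4.023, -4.898, -4.102)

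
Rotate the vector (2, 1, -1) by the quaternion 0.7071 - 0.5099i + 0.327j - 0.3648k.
(0.388, -1.967, -1.407)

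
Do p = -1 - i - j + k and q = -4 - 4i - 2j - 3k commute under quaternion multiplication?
No: pq = 1 + 13i - j - 3k ≠ 1 + 3i + 13j + k = qp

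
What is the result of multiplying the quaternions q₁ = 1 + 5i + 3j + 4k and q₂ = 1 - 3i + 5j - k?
5 - 21i + j + 37k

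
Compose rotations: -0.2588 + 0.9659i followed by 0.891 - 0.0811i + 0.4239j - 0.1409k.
-0.1523 + 0.8816i - 0.2458j - 0.373k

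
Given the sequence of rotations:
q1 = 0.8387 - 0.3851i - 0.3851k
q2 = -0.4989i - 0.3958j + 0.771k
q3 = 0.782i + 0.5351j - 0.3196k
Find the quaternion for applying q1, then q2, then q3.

q2 · q1 = 0.1048 - 0.266i - 0.821j + 0.4942k
q3 · q2 · q1 = 0.8053 + 0.084i - 0.2454j - 0.5332k
0.8053 + 0.084i - 0.2454j - 0.5332k


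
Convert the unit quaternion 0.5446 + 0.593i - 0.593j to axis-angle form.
axis = (√2/2, -√2/2, 0), θ = 114°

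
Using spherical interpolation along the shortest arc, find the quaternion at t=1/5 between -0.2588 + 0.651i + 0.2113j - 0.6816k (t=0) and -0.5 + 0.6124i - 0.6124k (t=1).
-0.3102 + 0.6489i + 0.1702j - 0.6736k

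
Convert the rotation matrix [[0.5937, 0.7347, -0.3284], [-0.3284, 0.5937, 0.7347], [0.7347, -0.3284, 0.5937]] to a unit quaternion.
0.8338 - 0.3187i - 0.3187j - 0.3187k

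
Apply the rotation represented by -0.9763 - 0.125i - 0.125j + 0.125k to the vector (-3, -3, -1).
(-3.851, -1.899, -0.75)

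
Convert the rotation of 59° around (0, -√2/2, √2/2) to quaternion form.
0.8704 - 0.3482j + 0.3482k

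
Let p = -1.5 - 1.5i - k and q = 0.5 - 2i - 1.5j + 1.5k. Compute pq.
-2.25 + 0.75i + 6.5j - 0.5k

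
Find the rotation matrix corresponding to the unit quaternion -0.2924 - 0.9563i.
[[1, 0, 0], [0, -0.829, -0.5592], [0, 0.5592, -0.829]]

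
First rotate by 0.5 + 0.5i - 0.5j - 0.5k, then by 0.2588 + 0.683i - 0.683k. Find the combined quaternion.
-0.5536 + 0.1294i - 0.1294j - 0.8124k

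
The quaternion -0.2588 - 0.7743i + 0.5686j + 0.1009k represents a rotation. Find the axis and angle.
axis = (-0.8016, 0.5887, 0.1045), θ = 7π/6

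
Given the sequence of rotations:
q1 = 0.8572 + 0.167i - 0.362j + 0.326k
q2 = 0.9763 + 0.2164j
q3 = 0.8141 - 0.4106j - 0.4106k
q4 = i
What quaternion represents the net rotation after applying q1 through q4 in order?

q2 · q1 = 0.9152 + 0.2336i - 0.1679j + 0.2821k
q3 · q2 · q1 = 0.792 + 0.0054i - 0.6084j - 0.0502k
q4 · q3 · q2 · q1 = -0.0054 + 0.792i + 0.0502j - 0.6084k
-0.0054 + 0.792i + 0.0502j - 0.6084k


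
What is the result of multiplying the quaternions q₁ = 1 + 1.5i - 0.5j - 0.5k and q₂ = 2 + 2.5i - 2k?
-2.75 + 6.5i + 0.75j - 1.75k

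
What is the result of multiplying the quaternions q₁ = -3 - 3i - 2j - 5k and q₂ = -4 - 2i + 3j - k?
7 + 35i + 6j + 10k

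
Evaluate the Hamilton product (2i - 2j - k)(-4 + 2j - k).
3 - 4i + 10j + 8k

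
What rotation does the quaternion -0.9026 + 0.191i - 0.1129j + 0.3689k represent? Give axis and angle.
axis = (0.4437, -0.2623, 0.8569), θ = 309°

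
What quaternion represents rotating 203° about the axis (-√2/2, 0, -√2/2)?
-0.1994 - 0.6929i - 0.6929k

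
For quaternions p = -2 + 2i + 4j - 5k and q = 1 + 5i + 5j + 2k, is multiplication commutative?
No: pq = -22 + 25i - 35j - 19k ≠ -22 - 41i + 23j + k = qp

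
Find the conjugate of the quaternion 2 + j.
2 - j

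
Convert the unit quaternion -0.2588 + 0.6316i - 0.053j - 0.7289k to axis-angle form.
axis = (0.6539, -0.0549, -0.7546), θ = 7π/6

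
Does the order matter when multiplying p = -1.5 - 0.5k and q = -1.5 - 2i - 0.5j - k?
Yes: pq = 1.75 + 2.75i + 1.75j + 2.25k ≠ 1.75 + 3.25i - 0.25j + 2.25k = qp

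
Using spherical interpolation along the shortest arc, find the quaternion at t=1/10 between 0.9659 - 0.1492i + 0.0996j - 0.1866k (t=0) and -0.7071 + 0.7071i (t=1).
0.9579 - 0.2123i + 0.0909j - 0.1704k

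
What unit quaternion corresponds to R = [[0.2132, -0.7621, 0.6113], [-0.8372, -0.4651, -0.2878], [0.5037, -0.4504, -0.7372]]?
-0.0523 + 0.7771i - 0.5145j + 0.3587k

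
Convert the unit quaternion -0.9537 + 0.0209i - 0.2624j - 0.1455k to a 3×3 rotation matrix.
[[0.82, -0.2885, 0.4944], [0.2666, 0.9568, 0.1162], [-0.5066, 0.0365, 0.8614]]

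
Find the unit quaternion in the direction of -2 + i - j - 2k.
-0.6325 + 0.3162i - 0.3162j - 0.6325k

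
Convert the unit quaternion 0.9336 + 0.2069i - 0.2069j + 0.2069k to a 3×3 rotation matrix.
[[0.8288, -0.4719, -0.3007], [0.3007, 0.8288, -0.4719], [0.4719, 0.3007, 0.8288]]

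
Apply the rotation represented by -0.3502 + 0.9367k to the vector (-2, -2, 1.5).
(0.197, 2.822, 1.5)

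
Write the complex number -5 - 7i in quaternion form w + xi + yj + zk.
-5 - 7i + 0j + 0k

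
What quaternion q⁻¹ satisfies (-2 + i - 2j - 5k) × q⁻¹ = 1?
-0.0588 - 0.0294i + 0.0588j + 0.1471k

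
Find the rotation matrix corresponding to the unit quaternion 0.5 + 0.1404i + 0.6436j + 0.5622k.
[[-0.4606, -0.3815, 0.8015], [0.7429, 0.3284, 0.5833], [-0.4857, 0.8641, 0.1321]]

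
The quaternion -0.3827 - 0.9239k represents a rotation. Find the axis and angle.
axis = (0, 0, -1), θ = 5π/4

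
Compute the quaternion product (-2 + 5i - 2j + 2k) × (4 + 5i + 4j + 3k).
-31 - 4i - 21j + 32k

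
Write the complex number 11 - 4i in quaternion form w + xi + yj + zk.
11 - 4i + 0j + 0k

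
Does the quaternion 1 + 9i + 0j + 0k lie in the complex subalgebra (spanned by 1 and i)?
Yes. The quaternion 1 + 9i has j- and k-coefficients y = z = 0, so it lies in the complex subalgebra spanned by 1 and i.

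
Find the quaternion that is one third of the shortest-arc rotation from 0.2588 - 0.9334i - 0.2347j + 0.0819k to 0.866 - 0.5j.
0.5655 - 0.7226i - 0.3925j + 0.0634k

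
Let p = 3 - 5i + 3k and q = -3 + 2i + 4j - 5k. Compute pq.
16 + 9i - 7j - 44k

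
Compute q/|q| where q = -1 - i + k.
-0.5774 - 0.5774i + 0.5774k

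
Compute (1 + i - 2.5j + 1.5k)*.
1 - i + 2.5j - 1.5k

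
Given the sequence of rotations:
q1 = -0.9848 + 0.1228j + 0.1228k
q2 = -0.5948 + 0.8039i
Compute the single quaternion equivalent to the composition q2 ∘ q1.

q2 · q1 = 0.5858 - 0.7917i - 0.1718j + 0.0257k
0.5858 - 0.7917i - 0.1718j + 0.0257k


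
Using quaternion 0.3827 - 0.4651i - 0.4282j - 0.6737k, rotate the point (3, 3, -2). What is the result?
(1.321, -3.239, 3.125)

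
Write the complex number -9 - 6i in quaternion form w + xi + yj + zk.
-9 - 6i + 0j + 0k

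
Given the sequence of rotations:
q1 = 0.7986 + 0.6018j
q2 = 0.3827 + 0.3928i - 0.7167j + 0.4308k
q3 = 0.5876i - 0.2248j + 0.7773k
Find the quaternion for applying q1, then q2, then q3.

q2 · q1 = 0.7369 + 0.0544i - 0.342j + 0.5804k
q3 · q2 · q1 = -0.56 + 0.5684i - 0.4644j + 0.3841k
-0.56 + 0.5684i - 0.4644j + 0.3841k


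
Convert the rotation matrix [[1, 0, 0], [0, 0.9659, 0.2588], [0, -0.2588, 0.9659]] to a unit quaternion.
0.9914 - 0.1305i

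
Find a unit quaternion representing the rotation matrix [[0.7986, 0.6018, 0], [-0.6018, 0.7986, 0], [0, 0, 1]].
0.9483 - 0.3173k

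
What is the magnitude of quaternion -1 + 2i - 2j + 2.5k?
3.905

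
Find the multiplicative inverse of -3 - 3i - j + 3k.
-0.1071 + 0.1071i + 0.0357j - 0.1071k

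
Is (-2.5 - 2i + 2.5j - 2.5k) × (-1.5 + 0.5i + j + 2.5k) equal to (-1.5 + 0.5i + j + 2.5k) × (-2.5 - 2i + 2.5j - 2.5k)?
No: pq = 8.5 + 10.5i - 2.5j - 5.75k ≠ 8.5 - 7i - 10j + 0.75k = qp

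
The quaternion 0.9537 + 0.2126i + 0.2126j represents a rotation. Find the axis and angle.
axis = (√2/2, √2/2, 0), θ = 35°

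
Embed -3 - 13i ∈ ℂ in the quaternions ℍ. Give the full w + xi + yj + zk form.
-3 - 13i + 0j + 0k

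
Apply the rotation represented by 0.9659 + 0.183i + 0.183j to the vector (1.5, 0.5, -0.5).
(1.256, 0.744, -0.787)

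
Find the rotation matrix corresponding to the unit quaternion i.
[[1, 0, 0], [0, -1, 0], [0, 0, -1]]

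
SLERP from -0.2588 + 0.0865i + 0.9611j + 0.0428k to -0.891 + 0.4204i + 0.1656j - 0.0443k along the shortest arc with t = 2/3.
-0.7797 + 0.3534i + 0.5166j - 0.0161k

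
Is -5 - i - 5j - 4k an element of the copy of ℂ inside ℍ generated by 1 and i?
No. The quaternion -5 - i - 5j - 4k has j-coefficient y = -5 and k-coefficient z = -4, not both zero, so it does not lie in the complex subalgebra spanned by 1 and i.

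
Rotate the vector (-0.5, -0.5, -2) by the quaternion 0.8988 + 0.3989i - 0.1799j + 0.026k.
(0.233, 1.161, -1.76)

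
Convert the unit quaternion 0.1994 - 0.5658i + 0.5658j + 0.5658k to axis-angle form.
axis = (-√3/3, √3/3, √3/3), θ = 157°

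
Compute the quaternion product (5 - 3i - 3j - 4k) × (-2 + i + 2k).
1 + 5i + 8j + 21k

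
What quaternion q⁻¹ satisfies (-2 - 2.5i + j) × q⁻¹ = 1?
-0.1778 + 0.2222i - 0.0889j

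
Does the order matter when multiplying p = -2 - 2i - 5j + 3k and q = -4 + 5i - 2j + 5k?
Yes: pq = -7 - 21i + 49j + 7k ≠ -7 + 17i - j - 51k = qp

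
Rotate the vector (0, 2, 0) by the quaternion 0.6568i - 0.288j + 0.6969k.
(-0.757, -1.668, -0.803)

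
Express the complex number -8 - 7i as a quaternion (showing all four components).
-8 - 7i + 0j + 0k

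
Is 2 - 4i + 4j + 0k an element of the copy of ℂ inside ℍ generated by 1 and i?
No. The quaternion 2 - 4i + 4j has j-coefficient y = 4 and k-coefficient z = 0, not both zero, so it does not lie in the complex subalgebra spanned by 1 and i.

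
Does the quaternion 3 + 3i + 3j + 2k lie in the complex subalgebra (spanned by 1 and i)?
No. The quaternion 3 + 3i + 3j + 2k has j-coefficient y = 3 and k-coefficient z = 2, not both zero, so it does not lie in the complex subalgebra spanned by 1 and i.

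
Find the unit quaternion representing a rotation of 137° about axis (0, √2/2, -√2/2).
0.3665 + 0.6579j - 0.6579k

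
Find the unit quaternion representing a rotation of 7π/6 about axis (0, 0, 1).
-0.2588 + 0.9659k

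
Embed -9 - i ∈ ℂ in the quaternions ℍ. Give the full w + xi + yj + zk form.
-9 - i + 0j + 0k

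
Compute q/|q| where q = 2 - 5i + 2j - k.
0.343 - 0.8575i + 0.343j - 0.1715k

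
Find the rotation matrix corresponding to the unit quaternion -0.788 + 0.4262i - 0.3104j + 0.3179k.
[[0.6052, 0.2364, 0.7602], [-0.7656, 0.4346, 0.4743], [-0.2182, -0.869, 0.444]]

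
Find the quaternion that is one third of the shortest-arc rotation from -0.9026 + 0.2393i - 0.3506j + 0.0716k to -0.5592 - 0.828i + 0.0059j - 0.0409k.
-0.9467 - 0.1679i - 0.272j + 0.0385k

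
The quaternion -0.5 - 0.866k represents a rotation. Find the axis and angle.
axis = (0, 0, -1), θ = 4π/3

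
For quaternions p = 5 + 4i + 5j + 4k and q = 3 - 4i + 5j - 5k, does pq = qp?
No: pq = 26 - 53i + 44j + 27k ≠ 26 + 37i + 36j - 53k = qp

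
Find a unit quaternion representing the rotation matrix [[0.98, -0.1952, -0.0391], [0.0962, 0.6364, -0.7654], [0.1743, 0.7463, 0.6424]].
0.9026 + 0.4187i - 0.0591j + 0.0807k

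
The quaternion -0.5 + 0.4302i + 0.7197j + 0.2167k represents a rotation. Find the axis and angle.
axis = (0.4968, 0.831, 0.2502), θ = 4π/3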